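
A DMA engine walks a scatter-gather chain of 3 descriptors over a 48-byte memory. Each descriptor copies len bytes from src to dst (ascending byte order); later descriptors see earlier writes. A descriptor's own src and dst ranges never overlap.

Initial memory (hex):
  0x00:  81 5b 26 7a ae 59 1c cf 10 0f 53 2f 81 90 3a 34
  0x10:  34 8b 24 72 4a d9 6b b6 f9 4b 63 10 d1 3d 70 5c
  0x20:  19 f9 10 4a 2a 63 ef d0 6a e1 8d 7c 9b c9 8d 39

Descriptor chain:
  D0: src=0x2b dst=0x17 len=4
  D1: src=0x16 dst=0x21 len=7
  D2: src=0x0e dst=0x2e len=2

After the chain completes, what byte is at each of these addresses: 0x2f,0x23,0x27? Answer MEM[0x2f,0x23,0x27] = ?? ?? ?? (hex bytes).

MEM[0x2f,0x23,0x27] = 34 9b d1

#0 dst[0x17+4] := {0x7c,0x9b,0xc9,0x8d}
#1 dst[0x21+7] := {0x6b,0x7c,0x9b,0xc9,0x8d,0x10,0xd1}
#2 dst[0x2e+2] := {0x3a,0x34}
query mem[0x2f]=0x34, mem[0x23]=0x9b, mem[0x27]=0xd1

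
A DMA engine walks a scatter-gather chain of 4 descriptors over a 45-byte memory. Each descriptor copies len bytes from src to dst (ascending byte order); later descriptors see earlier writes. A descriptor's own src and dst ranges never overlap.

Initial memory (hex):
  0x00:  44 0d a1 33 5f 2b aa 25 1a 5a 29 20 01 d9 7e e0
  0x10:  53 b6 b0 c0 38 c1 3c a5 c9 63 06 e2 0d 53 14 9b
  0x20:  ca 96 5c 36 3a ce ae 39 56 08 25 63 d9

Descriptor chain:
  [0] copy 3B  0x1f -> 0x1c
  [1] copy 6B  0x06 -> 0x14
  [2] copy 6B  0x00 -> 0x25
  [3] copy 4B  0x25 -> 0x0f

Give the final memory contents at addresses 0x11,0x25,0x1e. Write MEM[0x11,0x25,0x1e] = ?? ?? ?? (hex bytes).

#0 dst[0x1c+3] := {0x9b,0xca,0x96}
#1 dst[0x14+6] := {0xaa,0x25,0x1a,0x5a,0x29,0x20}
#2 dst[0x25+6] := {0x44,0x0d,0xa1,0x33,0x5f,0x2b}
#3 dst[0x0f+4] := {0x44,0x0d,0xa1,0x33}
query mem[0x11]=0xa1, mem[0x25]=0x44, mem[0x1e]=0x96

MEM[0x11,0x25,0x1e] = a1 44 96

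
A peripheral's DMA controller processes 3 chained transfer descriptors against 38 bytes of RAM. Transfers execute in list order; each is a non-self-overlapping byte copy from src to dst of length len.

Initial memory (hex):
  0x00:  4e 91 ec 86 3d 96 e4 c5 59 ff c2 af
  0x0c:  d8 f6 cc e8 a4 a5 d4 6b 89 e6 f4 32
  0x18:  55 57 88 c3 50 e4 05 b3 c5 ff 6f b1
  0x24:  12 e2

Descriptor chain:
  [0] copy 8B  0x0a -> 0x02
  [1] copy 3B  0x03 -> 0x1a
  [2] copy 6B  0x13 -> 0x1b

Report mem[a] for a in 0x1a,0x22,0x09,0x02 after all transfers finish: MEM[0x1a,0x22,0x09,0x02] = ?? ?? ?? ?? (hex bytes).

  after D0: wrote 8B at 0x02 = c2afd8f6cce8a4a5
  after D1: wrote 3B at 0x1a = afd8f6
  after D2: wrote 6B at 0x1b = 6b89e6f43255
query mem[0x1a]=0xaf, mem[0x22]=0x6f, mem[0x09]=0xa5, mem[0x02]=0xc2

MEM[0x1a,0x22,0x09,0x02] = af 6f a5 c2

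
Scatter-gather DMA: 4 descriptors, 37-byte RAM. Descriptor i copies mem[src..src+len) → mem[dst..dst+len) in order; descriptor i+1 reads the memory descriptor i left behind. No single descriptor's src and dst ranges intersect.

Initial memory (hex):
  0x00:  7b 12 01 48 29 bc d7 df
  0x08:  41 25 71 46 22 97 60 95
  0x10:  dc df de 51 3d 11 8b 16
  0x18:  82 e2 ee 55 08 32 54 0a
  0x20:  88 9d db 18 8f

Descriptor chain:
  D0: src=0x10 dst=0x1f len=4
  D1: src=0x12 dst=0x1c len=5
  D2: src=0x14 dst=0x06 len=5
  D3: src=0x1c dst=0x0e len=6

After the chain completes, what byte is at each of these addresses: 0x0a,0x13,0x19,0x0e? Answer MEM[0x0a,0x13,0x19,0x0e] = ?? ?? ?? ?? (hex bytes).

#0 dst[0x1f+4] := {0xdc,0xdf,0xde,0x51}
#1 dst[0x1c+5] := {0xde,0x51,0x3d,0x11,0x8b}
#2 dst[0x06+5] := {0x3d,0x11,0x8b,0x16,0x82}
#3 dst[0x0e+6] := {0xde,0x51,0x3d,0x11,0x8b,0xde}
query mem[0x0a]=0x82, mem[0x13]=0xde, mem[0x19]=0xe2, mem[0x0e]=0xde

MEM[0x0a,0x13,0x19,0x0e] = 82 de e2 de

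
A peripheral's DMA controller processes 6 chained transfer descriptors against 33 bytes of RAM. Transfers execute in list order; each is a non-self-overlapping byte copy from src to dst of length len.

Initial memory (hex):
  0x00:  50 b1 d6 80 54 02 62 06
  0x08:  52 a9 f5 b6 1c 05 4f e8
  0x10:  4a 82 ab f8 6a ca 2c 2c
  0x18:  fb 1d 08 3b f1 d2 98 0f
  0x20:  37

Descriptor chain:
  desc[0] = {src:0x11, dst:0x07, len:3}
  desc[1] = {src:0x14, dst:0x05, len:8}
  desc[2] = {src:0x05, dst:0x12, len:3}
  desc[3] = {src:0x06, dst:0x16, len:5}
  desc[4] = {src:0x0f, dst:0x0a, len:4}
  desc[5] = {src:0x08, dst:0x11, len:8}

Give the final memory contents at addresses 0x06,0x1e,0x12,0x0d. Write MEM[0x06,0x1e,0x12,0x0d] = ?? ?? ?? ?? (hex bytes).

D0: mem[0x07..0x09] <- [82 ab f8]
D1: mem[0x05..0x0c] <- [6a ca 2c 2c fb 1d 08 3b]
D2: mem[0x12..0x14] <- [6a ca 2c]
D3: mem[0x16..0x1a] <- [ca 2c 2c fb 1d]
D4: mem[0x0a..0x0d] <- [e8 4a 82 6a]
D5: mem[0x11..0x18] <- [2c fb e8 4a 82 6a 4f e8]
query mem[0x06]=0xca, mem[0x1e]=0x98, mem[0x12]=0xfb, mem[0x0d]=0x6a

MEM[0x06,0x1e,0x12,0x0d] = ca 98 fb 6a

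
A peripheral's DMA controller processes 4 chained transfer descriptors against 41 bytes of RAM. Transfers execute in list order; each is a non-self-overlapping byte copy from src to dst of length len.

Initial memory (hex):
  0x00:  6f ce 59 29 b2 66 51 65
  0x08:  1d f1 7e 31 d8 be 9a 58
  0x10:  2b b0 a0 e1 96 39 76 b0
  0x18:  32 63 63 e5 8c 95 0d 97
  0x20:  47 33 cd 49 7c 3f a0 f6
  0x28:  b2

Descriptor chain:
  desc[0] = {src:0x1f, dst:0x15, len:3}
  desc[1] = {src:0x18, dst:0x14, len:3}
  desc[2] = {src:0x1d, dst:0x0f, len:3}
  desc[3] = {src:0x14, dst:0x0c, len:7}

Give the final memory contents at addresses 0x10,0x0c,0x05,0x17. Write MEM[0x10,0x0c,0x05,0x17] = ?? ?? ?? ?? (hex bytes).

MEM[0x10,0x0c,0x05,0x17] = 32 32 66 33

#0 dst[0x15+3] := {0x97,0x47,0x33}
#1 dst[0x14+3] := {0x32,0x63,0x63}
#2 dst[0x0f+3] := {0x95,0x0d,0x97}
#3 dst[0x0c+7] := {0x32,0x63,0x63,0x33,0x32,0x63,0x63}
query mem[0x10]=0x32, mem[0x0c]=0x32, mem[0x05]=0x66, mem[0x17]=0x33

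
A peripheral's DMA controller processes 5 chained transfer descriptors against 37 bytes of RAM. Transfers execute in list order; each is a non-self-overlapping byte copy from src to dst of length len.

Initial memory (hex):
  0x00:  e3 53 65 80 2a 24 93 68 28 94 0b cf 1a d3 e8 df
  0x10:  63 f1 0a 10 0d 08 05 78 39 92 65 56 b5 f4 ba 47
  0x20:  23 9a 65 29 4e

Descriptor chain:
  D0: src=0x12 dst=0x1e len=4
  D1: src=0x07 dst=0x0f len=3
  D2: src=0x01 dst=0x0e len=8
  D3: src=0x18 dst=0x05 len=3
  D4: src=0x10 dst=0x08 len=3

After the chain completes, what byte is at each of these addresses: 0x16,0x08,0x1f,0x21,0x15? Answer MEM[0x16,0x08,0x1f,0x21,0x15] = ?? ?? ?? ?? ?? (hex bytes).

MEM[0x16,0x08,0x1f,0x21,0x15] = 05 80 10 08 28

D0: mem[0x1e..0x21] <- [0a 10 0d 08]
D1: mem[0x0f..0x11] <- [68 28 94]
D2: mem[0x0e..0x15] <- [53 65 80 2a 24 93 68 28]
D3: mem[0x05..0x07] <- [39 92 65]
D4: mem[0x08..0x0a] <- [80 2a 24]
query mem[0x16]=0x05, mem[0x08]=0x80, mem[0x1f]=0x10, mem[0x21]=0x08, mem[0x15]=0x28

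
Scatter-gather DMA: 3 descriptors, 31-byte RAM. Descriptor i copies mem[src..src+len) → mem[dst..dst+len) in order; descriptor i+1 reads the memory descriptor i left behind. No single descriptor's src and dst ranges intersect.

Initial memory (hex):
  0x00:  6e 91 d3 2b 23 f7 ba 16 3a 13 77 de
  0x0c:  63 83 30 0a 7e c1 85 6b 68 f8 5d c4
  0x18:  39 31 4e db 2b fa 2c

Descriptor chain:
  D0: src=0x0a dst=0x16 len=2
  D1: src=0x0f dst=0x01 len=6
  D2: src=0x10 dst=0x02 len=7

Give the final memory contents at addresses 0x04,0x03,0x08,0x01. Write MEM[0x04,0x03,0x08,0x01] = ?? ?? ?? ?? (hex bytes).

MEM[0x04,0x03,0x08,0x01] = 85 c1 77 0a

  after D0: wrote 2B at 0x16 = 77de
  after D1: wrote 6B at 0x01 = 0a7ec1856b68
  after D2: wrote 7B at 0x02 = 7ec1856b68f877
query mem[0x04]=0x85, mem[0x03]=0xc1, mem[0x08]=0x77, mem[0x01]=0x0a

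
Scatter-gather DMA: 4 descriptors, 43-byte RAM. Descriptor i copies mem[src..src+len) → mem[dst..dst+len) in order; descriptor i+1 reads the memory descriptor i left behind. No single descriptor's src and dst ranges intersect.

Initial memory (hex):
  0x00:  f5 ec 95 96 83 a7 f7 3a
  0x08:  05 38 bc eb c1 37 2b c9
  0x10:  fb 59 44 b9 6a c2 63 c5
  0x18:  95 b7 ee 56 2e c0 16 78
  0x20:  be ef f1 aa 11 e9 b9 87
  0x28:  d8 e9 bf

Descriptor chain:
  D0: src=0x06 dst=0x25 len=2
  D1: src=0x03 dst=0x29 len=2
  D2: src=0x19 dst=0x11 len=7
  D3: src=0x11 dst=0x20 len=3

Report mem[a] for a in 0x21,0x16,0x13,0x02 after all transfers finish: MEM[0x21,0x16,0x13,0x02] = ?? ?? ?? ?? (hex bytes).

MEM[0x21,0x16,0x13,0x02] = ee 16 56 95

#0 dst[0x25+2] := {0xf7,0x3a}
#1 dst[0x29+2] := {0x96,0x83}
#2 dst[0x11+7] := {0xb7,0xee,0x56,0x2e,0xc0,0x16,0x78}
#3 dst[0x20+3] := {0xb7,0xee,0x56}
query mem[0x21]=0xee, mem[0x16]=0x16, mem[0x13]=0x56, mem[0x02]=0x95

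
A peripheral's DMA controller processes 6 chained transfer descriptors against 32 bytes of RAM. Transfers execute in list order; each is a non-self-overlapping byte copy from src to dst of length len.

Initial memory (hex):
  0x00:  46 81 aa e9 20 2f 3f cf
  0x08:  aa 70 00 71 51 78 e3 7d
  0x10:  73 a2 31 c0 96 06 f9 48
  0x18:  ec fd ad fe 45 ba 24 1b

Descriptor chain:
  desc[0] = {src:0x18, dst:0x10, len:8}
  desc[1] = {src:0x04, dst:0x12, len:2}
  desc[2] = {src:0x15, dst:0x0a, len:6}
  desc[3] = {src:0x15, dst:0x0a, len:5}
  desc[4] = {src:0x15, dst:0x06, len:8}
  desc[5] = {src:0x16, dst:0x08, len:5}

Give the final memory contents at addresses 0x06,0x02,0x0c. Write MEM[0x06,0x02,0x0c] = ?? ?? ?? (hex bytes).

MEM[0x06,0x02,0x0c] = ba aa ad

D0: mem[0x10..0x17] <- [ec fd ad fe 45 ba 24 1b]
D1: mem[0x12..0x13] <- [20 2f]
D2: mem[0x0a..0x0f] <- [ba 24 1b ec fd ad]
D3: mem[0x0a..0x0e] <- [ba 24 1b ec fd]
D4: mem[0x06..0x0d] <- [ba 24 1b ec fd ad fe 45]
D5: mem[0x08..0x0c] <- [24 1b ec fd ad]
query mem[0x06]=0xba, mem[0x02]=0xaa, mem[0x0c]=0xad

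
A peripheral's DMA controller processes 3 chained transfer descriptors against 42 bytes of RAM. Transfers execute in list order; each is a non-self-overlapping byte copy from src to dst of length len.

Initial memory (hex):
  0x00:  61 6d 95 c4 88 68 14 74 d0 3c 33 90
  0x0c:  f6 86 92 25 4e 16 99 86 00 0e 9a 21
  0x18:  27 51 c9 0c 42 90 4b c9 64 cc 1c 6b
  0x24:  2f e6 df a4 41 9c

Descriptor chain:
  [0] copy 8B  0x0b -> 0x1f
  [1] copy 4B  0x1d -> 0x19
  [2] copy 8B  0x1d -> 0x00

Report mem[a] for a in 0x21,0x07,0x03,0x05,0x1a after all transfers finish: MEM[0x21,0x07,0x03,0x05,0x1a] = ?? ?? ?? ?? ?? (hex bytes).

MEM[0x21,0x07,0x03,0x05,0x1a] = 86 4e f6 92 4b

D0: mem[0x1f..0x26] <- [90 f6 86 92 25 4e 16 99]
D1: mem[0x19..0x1c] <- [90 4b 90 f6]
D2: mem[0x00..0x07] <- [90 4b 90 f6 86 92 25 4e]
query mem[0x21]=0x86, mem[0x07]=0x4e, mem[0x03]=0xf6, mem[0x05]=0x92, mem[0x1a]=0x4b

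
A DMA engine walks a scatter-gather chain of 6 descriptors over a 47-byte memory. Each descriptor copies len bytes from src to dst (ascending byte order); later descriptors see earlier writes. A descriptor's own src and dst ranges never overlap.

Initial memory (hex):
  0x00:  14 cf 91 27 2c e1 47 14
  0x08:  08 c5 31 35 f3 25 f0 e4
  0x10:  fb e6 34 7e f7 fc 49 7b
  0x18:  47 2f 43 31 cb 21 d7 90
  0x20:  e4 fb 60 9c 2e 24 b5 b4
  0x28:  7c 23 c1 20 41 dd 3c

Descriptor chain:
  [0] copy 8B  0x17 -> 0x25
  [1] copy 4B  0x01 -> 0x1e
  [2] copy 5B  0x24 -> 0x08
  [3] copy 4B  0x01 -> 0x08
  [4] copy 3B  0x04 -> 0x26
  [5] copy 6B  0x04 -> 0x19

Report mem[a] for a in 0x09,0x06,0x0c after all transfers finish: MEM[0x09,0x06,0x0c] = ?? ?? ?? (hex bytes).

MEM[0x09,0x06,0x0c] = 91 47 43

D0: mem[0x25..0x2c] <- [7b 47 2f 43 31 cb 21 d7]
D1: mem[0x1e..0x21] <- [cf 91 27 2c]
D2: mem[0x08..0x0c] <- [2e 7b 47 2f 43]
D3: mem[0x08..0x0b] <- [cf 91 27 2c]
D4: mem[0x26..0x28] <- [2c e1 47]
D5: mem[0x19..0x1e] <- [2c e1 47 14 cf 91]
query mem[0x09]=0x91, mem[0x06]=0x47, mem[0x0c]=0x43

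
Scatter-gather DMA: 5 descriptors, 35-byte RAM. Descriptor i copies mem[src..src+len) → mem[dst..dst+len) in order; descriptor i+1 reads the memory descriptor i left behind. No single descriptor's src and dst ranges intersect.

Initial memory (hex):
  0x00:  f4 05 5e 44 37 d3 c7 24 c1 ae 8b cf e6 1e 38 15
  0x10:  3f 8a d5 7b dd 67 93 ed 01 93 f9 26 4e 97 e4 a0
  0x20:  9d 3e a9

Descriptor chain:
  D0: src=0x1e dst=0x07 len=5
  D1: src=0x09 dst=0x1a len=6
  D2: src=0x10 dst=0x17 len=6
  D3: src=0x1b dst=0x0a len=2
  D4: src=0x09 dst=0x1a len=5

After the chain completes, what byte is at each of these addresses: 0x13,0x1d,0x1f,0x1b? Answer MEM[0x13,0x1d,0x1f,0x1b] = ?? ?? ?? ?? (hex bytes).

#0 dst[0x07+5] := {0xe4,0xa0,0x9d,0x3e,0xa9}
#1 dst[0x1a+6] := {0x9d,0x3e,0xa9,0xe6,0x1e,0x38}
#2 dst[0x17+6] := {0x3f,0x8a,0xd5,0x7b,0xdd,0x67}
#3 dst[0x0a+2] := {0xdd,0x67}
#4 dst[0x1a+5] := {0x9d,0xdd,0x67,0xe6,0x1e}
query mem[0x13]=0x7b, mem[0x1d]=0xe6, mem[0x1f]=0x38, mem[0x1b]=0xdd

MEM[0x13,0x1d,0x1f,0x1b] = 7b e6 38 dd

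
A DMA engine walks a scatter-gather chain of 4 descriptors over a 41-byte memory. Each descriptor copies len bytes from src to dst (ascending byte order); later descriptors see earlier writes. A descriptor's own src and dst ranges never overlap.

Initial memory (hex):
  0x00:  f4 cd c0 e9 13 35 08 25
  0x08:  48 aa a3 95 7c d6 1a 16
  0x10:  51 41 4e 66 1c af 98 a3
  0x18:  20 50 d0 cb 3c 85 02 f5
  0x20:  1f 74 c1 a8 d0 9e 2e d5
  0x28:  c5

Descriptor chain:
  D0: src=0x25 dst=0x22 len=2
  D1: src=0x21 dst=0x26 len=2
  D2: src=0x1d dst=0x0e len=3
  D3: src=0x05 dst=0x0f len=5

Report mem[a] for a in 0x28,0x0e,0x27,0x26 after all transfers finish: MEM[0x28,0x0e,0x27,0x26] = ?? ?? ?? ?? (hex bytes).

MEM[0x28,0x0e,0x27,0x26] = c5 85 9e 74

[0] 0x25->0x22 len=2 : 9e 2e
[1] 0x21->0x26 len=2 : 74 9e
[2] 0x1d->0x0e len=3 : 85 02 f5
[3] 0x05->0x0f len=5 : 35 08 25 48 aa
query mem[0x28]=0xc5, mem[0x0e]=0x85, mem[0x27]=0x9e, mem[0x26]=0x74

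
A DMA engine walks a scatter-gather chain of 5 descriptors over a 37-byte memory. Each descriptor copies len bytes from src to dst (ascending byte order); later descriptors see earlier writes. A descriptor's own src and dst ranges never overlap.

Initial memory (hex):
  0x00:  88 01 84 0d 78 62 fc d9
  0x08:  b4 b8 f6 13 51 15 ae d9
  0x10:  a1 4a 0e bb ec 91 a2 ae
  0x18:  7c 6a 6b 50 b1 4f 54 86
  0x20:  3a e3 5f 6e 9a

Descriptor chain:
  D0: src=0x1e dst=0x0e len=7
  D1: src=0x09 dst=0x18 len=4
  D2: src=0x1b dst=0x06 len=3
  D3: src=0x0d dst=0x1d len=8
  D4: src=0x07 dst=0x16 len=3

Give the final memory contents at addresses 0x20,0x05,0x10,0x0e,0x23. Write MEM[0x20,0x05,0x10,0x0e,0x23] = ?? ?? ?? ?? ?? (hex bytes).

  after D0: wrote 7B at 0x0e = 54863ae35f6e9a
  after D1: wrote 4B at 0x18 = b8f61351
  after D2: wrote 3B at 0x06 = 51b14f
  after D3: wrote 8B at 0x1d = 1554863ae35f6e9a
  after D4: wrote 3B at 0x16 = b14fb8
query mem[0x20]=0x3a, mem[0x05]=0x62, mem[0x10]=0x3a, mem[0x0e]=0x54, mem[0x23]=0x6e

MEM[0x20,0x05,0x10,0x0e,0x23] = 3a 62 3a 54 6e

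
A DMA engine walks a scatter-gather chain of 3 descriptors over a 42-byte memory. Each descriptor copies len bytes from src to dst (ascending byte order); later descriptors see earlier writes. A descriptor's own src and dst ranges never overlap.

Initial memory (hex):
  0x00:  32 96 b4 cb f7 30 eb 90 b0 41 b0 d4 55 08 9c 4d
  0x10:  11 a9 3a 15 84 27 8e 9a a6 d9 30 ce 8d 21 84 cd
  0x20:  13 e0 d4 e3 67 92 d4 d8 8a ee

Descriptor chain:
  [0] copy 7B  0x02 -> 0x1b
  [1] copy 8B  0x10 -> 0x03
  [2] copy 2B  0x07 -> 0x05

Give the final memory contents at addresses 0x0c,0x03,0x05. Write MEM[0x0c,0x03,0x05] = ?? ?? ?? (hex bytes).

[0] 0x02->0x1b len=7 : b4 cb f7 30 eb 90 b0
[1] 0x10->0x03 len=8 : 11 a9 3a 15 84 27 8e 9a
[2] 0x07->0x05 len=2 : 84 27
query mem[0x0c]=0x55, mem[0x03]=0x11, mem[0x05]=0x84

MEM[0x0c,0x03,0x05] = 55 11 84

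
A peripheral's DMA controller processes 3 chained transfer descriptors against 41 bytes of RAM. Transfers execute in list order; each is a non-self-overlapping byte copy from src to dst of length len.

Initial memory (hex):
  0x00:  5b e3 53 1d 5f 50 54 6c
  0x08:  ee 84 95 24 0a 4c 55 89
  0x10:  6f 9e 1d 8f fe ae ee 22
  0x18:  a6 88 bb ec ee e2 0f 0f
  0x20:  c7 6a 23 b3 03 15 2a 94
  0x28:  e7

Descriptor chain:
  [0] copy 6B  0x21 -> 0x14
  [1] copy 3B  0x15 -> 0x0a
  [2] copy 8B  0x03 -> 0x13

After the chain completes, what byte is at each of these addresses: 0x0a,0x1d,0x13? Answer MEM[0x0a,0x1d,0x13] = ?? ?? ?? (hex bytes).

MEM[0x0a,0x1d,0x13] = 23 e2 1d

  after D0: wrote 6B at 0x14 = 6a23b303152a
  after D1: wrote 3B at 0x0a = 23b303
  after D2: wrote 8B at 0x13 = 1d5f50546cee8423
query mem[0x0a]=0x23, mem[0x1d]=0xe2, mem[0x13]=0x1d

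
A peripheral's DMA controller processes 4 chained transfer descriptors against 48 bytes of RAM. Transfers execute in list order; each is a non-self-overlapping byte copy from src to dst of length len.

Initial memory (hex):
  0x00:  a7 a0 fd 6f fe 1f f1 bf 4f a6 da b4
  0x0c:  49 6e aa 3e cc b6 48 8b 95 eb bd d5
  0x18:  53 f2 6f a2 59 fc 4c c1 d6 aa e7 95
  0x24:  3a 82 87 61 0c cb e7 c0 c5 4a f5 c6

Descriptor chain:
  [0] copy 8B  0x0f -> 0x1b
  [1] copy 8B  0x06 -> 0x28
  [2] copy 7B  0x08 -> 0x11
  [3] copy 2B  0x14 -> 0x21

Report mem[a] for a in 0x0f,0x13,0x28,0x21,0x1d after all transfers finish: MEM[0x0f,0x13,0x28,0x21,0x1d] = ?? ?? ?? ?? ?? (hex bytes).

MEM[0x0f,0x13,0x28,0x21,0x1d] = 3e da f1 b4 b6

  after D0: wrote 8B at 0x1b = 3eccb6488b95ebbd
  after D1: wrote 8B at 0x28 = f1bf4fa6dab4496e
  after D2: wrote 7B at 0x11 = 4fa6dab4496eaa
  after D3: wrote 2B at 0x21 = b449
query mem[0x0f]=0x3e, mem[0x13]=0xda, mem[0x28]=0xf1, mem[0x21]=0xb4, mem[0x1d]=0xb6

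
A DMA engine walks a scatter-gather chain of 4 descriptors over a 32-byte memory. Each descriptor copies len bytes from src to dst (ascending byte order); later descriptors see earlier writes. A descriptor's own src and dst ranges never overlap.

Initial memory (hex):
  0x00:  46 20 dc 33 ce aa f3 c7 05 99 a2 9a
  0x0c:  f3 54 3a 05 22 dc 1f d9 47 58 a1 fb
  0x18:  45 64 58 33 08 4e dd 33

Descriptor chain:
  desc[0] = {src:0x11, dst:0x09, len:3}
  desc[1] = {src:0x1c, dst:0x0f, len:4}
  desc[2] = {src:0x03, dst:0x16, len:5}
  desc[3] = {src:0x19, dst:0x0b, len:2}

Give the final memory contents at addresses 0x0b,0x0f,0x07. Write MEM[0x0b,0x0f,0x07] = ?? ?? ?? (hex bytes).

MEM[0x0b,0x0f,0x07] = f3 08 c7

[0] 0x11->0x09 len=3 : dc 1f d9
[1] 0x1c->0x0f len=4 : 08 4e dd 33
[2] 0x03->0x16 len=5 : 33 ce aa f3 c7
[3] 0x19->0x0b len=2 : f3 c7
query mem[0x0b]=0xf3, mem[0x0f]=0x08, mem[0x07]=0xc7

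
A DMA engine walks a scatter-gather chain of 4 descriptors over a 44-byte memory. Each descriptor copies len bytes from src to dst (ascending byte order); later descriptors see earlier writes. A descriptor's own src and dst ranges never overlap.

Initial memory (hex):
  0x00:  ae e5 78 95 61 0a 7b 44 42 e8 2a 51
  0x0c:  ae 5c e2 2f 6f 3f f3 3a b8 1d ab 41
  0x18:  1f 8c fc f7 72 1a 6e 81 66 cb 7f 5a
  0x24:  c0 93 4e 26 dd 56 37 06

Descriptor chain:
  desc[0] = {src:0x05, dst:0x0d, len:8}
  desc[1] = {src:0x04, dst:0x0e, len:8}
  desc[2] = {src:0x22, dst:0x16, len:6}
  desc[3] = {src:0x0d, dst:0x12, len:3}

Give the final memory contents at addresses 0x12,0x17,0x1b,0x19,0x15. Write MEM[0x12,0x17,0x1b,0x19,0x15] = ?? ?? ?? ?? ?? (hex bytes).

MEM[0x12,0x17,0x1b,0x19,0x15] = 0a 5a 26 93 51

D0: mem[0x0d..0x14] <- [0a 7b 44 42 e8 2a 51 ae]
D1: mem[0x0e..0x15] <- [61 0a 7b 44 42 e8 2a 51]
D2: mem[0x16..0x1b] <- [7f 5a c0 93 4e 26]
D3: mem[0x12..0x14] <- [0a 61 0a]
query mem[0x12]=0x0a, mem[0x17]=0x5a, mem[0x1b]=0x26, mem[0x19]=0x93, mem[0x15]=0x51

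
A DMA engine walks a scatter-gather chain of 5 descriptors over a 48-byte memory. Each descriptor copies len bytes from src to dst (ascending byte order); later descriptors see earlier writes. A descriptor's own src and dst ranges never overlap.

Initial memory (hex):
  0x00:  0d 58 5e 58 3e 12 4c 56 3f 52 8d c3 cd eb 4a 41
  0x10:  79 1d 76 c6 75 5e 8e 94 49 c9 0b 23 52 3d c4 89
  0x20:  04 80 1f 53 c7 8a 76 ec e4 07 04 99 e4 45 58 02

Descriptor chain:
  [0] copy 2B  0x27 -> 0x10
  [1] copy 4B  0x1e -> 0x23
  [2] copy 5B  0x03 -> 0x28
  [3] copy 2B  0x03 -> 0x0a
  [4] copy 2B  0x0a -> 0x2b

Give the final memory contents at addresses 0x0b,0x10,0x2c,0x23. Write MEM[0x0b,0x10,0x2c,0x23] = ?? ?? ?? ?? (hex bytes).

#0 dst[0x10+2] := {0xec,0xe4}
#1 dst[0x23+4] := {0xc4,0x89,0x04,0x80}
#2 dst[0x28+5] := {0x58,0x3e,0x12,0x4c,0x56}
#3 dst[0x0a+2] := {0x58,0x3e}
#4 dst[0x2b+2] := {0x58,0x3e}
query mem[0x0b]=0x3e, mem[0x10]=0xec, mem[0x2c]=0x3e, mem[0x23]=0xc4

MEM[0x0b,0x10,0x2c,0x23] = 3e ec 3e c4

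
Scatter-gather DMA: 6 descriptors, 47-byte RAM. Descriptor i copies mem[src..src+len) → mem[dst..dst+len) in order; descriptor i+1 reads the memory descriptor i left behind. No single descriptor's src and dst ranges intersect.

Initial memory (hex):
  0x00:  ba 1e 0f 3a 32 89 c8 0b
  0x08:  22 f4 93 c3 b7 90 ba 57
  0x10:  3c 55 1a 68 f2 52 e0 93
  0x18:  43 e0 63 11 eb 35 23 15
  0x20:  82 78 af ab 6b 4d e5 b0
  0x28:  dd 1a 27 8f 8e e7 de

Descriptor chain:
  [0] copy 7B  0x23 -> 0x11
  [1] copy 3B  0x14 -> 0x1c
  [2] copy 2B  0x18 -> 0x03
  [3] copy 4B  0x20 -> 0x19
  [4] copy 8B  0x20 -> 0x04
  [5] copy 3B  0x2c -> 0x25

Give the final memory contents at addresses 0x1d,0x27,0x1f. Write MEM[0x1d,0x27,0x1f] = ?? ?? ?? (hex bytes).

#0 dst[0x11+7] := {0xab,0x6b,0x4d,0xe5,0xb0,0xdd,0x1a}
#1 dst[0x1c+3] := {0xe5,0xb0,0xdd}
#2 dst[0x03+2] := {0x43,0xe0}
#3 dst[0x19+4] := {0x82,0x78,0xaf,0xab}
#4 dst[0x04+8] := {0x82,0x78,0xaf,0xab,0x6b,0x4d,0xe5,0xb0}
#5 dst[0x25+3] := {0x8e,0xe7,0xde}
query mem[0x1d]=0xb0, mem[0x27]=0xde, mem[0x1f]=0x15

MEM[0x1d,0x27,0x1f] = b0 de 15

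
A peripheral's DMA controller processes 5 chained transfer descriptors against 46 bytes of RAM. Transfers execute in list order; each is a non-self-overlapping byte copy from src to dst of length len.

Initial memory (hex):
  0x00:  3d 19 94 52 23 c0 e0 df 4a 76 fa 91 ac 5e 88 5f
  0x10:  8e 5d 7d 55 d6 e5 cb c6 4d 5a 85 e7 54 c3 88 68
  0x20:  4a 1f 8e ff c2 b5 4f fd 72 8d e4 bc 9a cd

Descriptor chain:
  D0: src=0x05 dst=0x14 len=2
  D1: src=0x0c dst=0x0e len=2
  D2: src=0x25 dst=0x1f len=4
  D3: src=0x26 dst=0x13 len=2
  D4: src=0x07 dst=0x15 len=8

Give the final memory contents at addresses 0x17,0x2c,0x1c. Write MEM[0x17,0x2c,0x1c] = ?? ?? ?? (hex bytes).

MEM[0x17,0x2c,0x1c] = 76 9a ac

  after D0: wrote 2B at 0x14 = c0e0
  after D1: wrote 2B at 0x0e = ac5e
  after D2: wrote 4B at 0x1f = b54ffd72
  after D3: wrote 2B at 0x13 = 4ffd
  after D4: wrote 8B at 0x15 = df4a76fa91ac5eac
query mem[0x17]=0x76, mem[0x2c]=0x9a, mem[0x1c]=0xac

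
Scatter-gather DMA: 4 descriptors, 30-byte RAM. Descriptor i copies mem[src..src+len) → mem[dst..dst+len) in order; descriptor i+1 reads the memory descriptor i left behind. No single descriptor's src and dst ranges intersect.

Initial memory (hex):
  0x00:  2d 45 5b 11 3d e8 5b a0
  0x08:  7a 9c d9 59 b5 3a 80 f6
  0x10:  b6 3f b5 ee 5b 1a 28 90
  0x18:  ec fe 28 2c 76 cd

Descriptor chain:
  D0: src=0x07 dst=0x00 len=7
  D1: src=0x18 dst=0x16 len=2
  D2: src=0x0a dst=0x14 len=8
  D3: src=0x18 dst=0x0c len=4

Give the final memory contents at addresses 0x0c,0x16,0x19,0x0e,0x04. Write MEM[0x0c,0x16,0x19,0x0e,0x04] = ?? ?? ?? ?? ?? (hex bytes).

  after D0: wrote 7B at 0x00 = a07a9cd959b53a
  after D1: wrote 2B at 0x16 = ecfe
  after D2: wrote 8B at 0x14 = d959b53a80f6b63f
  after D3: wrote 4B at 0x0c = 80f6b63f
query mem[0x0c]=0x80, mem[0x16]=0xb5, mem[0x19]=0xf6, mem[0x0e]=0xb6, mem[0x04]=0x59

MEM[0x0c,0x16,0x19,0x0e,0x04] = 80 b5 f6 b6 59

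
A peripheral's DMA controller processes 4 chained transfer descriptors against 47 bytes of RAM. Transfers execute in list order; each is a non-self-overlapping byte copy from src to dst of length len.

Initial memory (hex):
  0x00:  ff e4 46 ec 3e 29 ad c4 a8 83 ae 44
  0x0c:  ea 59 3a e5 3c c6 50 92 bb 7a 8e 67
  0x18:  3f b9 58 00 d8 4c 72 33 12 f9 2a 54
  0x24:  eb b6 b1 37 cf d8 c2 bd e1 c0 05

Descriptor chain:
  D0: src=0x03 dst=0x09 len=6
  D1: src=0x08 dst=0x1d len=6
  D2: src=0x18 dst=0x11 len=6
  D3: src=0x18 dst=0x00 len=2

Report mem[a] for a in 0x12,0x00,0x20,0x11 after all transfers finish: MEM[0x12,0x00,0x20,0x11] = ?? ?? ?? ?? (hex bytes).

MEM[0x12,0x00,0x20,0x11] = b9 3f 29 3f

#0 dst[0x09+6] := {0xec,0x3e,0x29,0xad,0xc4,0xa8}
#1 dst[0x1d+6] := {0xa8,0xec,0x3e,0x29,0xad,0xc4}
#2 dst[0x11+6] := {0x3f,0xb9,0x58,0x00,0xd8,0xa8}
#3 dst[0x00+2] := {0x3f,0xb9}
query mem[0x12]=0xb9, mem[0x00]=0x3f, mem[0x20]=0x29, mem[0x11]=0x3f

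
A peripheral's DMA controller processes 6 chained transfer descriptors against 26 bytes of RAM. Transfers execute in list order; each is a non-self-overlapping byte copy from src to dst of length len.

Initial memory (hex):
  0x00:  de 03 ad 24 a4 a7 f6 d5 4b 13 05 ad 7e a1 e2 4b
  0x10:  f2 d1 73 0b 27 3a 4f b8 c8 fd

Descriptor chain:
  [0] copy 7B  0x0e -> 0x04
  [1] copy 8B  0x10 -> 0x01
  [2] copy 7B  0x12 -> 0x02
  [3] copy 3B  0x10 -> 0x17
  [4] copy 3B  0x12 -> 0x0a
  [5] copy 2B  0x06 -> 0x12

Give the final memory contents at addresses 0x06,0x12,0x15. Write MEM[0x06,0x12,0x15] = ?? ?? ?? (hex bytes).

MEM[0x06,0x12,0x15] = 4f 4f 3a

[0] 0x0e->0x04 len=7 : e2 4b f2 d1 73 0b 27
[1] 0x10->0x01 len=8 : f2 d1 73 0b 27 3a 4f b8
[2] 0x12->0x02 len=7 : 73 0b 27 3a 4f b8 c8
[3] 0x10->0x17 len=3 : f2 d1 73
[4] 0x12->0x0a len=3 : 73 0b 27
[5] 0x06->0x12 len=2 : 4f b8
query mem[0x06]=0x4f, mem[0x12]=0x4f, mem[0x15]=0x3a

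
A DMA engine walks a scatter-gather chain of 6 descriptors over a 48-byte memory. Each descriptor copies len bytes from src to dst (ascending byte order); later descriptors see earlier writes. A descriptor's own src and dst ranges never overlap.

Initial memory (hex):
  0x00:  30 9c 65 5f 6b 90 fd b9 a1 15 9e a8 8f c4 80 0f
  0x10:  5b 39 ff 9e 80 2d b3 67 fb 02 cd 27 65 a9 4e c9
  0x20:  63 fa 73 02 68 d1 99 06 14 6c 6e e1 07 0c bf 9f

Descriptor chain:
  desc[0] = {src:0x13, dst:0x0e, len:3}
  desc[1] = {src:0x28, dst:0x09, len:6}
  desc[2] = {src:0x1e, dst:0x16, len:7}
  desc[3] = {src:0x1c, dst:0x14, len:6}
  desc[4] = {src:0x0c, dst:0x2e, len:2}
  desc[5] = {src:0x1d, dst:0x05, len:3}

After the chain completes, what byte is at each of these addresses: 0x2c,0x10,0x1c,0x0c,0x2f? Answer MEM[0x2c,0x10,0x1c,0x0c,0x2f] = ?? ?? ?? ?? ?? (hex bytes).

#0 dst[0x0e+3] := {0x9e,0x80,0x2d}
#1 dst[0x09+6] := {0x14,0x6c,0x6e,0xe1,0x07,0x0c}
#2 dst[0x16+7] := {0x4e,0xc9,0x63,0xfa,0x73,0x02,0x68}
#3 dst[0x14+6] := {0x68,0xa9,0x4e,0xc9,0x63,0xfa}
#4 dst[0x2e+2] := {0xe1,0x07}
#5 dst[0x05+3] := {0xa9,0x4e,0xc9}
query mem[0x2c]=0x07, mem[0x10]=0x2d, mem[0x1c]=0x68, mem[0x0c]=0xe1, mem[0x2f]=0x07

MEM[0x2c,0x10,0x1c,0x0c,0x2f] = 07 2d 68 e1 07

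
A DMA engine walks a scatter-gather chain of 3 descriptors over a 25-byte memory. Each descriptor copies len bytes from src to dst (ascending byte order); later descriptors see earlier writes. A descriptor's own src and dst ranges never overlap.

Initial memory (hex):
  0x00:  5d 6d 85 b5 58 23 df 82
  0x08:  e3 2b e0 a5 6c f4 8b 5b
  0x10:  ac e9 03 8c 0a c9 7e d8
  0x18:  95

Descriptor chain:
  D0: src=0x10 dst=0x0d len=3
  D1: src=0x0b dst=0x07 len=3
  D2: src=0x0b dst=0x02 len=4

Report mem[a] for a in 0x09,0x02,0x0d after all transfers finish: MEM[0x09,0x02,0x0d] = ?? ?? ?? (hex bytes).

D0: mem[0x0d..0x0f] <- [ac e9 03]
D1: mem[0x07..0x09] <- [a5 6c ac]
D2: mem[0x02..0x05] <- [a5 6c ac e9]
query mem[0x09]=0xac, mem[0x02]=0xa5, mem[0x0d]=0xac

MEM[0x09,0x02,0x0d] = ac a5 ac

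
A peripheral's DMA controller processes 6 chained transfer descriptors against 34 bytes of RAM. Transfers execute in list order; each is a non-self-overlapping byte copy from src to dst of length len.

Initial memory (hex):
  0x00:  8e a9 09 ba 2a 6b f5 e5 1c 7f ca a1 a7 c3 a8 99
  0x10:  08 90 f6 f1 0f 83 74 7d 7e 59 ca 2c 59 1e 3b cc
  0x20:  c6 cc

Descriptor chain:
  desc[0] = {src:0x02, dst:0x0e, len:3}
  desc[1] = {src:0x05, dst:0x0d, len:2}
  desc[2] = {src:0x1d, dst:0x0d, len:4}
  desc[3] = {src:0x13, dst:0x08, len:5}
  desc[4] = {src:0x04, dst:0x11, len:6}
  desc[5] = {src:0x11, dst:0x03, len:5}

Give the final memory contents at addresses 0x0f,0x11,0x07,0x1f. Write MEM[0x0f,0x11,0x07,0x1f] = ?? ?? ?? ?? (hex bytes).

#0 dst[0x0e+3] := {0x09,0xba,0x2a}
#1 dst[0x0d+2] := {0x6b,0xf5}
#2 dst[0x0d+4] := {0x1e,0x3b,0xcc,0xc6}
#3 dst[0x08+5] := {0xf1,0x0f,0x83,0x74,0x7d}
#4 dst[0x11+6] := {0x2a,0x6b,0xf5,0xe5,0xf1,0x0f}
#5 dst[0x03+5] := {0x2a,0x6b,0xf5,0xe5,0xf1}
query mem[0x0f]=0xcc, mem[0x11]=0x2a, mem[0x07]=0xf1, mem[0x1f]=0xcc

MEM[0x0f,0x11,0x07,0x1f] = cc 2a f1 cc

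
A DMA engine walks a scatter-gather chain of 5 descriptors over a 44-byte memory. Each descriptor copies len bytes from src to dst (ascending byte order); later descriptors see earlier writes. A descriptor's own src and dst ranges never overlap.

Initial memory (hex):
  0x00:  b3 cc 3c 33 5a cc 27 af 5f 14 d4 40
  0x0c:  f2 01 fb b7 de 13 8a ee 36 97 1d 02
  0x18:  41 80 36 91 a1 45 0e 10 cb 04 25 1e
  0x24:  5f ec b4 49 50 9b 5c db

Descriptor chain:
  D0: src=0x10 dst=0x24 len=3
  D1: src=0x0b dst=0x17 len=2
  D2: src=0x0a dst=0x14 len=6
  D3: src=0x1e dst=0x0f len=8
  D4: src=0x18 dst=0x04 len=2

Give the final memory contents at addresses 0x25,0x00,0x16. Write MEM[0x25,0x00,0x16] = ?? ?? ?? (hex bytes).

MEM[0x25,0x00,0x16] = 13 b3 13

  after D0: wrote 3B at 0x24 = de138a
  after D1: wrote 2B at 0x17 = 40f2
  after D2: wrote 6B at 0x14 = d440f201fbb7
  after D3: wrote 8B at 0x0f = 0e10cb04251ede13
  after D4: wrote 2B at 0x04 = fbb7
query mem[0x25]=0x13, mem[0x00]=0xb3, mem[0x16]=0x13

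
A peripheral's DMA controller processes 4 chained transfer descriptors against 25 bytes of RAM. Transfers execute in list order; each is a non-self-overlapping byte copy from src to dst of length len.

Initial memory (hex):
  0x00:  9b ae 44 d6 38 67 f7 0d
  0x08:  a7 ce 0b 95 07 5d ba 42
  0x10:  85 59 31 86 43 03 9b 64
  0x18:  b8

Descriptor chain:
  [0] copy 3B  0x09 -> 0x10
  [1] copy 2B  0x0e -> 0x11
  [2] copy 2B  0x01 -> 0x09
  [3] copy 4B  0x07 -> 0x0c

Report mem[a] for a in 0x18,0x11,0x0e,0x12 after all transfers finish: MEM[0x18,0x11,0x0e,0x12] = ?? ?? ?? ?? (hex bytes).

#0 dst[0x10+3] := {0xce,0x0b,0x95}
#1 dst[0x11+2] := {0xba,0x42}
#2 dst[0x09+2] := {0xae,0x44}
#3 dst[0x0c+4] := {0x0d,0xa7,0xae,0x44}
query mem[0x18]=0xb8, mem[0x11]=0xba, mem[0x0e]=0xae, mem[0x12]=0x42

MEM[0x18,0x11,0x0e,0x12] = b8 ba ae 42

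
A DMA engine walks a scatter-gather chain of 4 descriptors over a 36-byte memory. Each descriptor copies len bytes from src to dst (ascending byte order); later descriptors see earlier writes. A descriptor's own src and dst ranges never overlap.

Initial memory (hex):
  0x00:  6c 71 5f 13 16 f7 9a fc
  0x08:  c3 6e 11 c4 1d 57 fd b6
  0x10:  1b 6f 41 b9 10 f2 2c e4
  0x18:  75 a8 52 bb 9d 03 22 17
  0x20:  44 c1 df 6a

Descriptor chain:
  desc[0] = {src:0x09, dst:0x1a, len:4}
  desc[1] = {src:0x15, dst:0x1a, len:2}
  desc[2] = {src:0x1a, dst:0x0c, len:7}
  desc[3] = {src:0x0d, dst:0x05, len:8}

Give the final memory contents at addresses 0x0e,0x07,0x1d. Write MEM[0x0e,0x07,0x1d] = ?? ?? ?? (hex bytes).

#0 dst[0x1a+4] := {0x6e,0x11,0xc4,0x1d}
#1 dst[0x1a+2] := {0xf2,0x2c}
#2 dst[0x0c+7] := {0xf2,0x2c,0xc4,0x1d,0x22,0x17,0x44}
#3 dst[0x05+8] := {0x2c,0xc4,0x1d,0x22,0x17,0x44,0xb9,0x10}
query mem[0x0e]=0xc4, mem[0x07]=0x1d, mem[0x1d]=0x1d

MEM[0x0e,0x07,0x1d] = c4 1d 1d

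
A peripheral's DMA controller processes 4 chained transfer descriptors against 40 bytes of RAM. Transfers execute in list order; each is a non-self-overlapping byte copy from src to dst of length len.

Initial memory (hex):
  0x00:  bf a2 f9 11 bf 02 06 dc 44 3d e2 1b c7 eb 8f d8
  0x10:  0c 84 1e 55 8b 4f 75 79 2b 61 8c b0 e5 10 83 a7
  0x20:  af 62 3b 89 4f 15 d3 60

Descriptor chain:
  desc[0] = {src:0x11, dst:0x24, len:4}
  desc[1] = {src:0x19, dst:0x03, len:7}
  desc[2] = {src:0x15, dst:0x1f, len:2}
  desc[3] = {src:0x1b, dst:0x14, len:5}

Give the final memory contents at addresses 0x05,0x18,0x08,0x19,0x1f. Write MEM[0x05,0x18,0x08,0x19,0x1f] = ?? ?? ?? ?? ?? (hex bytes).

[0] 0x11->0x24 len=4 : 84 1e 55 8b
[1] 0x19->0x03 len=7 : 61 8c b0 e5 10 83 a7
[2] 0x15->0x1f len=2 : 4f 75
[3] 0x1b->0x14 len=5 : b0 e5 10 83 4f
query mem[0x05]=0xb0, mem[0x18]=0x4f, mem[0x08]=0x83, mem[0x19]=0x61, mem[0x1f]=0x4f

MEM[0x05,0x18,0x08,0x19,0x1f] = b0 4f 83 61 4f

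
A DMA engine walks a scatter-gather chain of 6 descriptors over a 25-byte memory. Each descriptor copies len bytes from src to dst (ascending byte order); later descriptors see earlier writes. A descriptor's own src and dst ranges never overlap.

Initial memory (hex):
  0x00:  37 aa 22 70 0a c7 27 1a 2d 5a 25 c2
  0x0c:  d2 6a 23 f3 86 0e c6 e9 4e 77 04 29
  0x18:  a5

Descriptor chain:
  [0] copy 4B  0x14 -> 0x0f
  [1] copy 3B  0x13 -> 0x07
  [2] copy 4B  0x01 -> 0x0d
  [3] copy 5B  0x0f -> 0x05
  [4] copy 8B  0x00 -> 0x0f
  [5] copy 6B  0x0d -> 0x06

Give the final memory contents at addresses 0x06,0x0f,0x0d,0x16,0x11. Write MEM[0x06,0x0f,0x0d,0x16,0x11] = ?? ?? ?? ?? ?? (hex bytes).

[0] 0x14->0x0f len=4 : 4e 77 04 29
[1] 0x13->0x07 len=3 : e9 4e 77
[2] 0x01->0x0d len=4 : aa 22 70 0a
[3] 0x0f->0x05 len=5 : 70 0a 04 29 e9
[4] 0x00->0x0f len=8 : 37 aa 22 70 0a 70 0a 04
[5] 0x0d->0x06 len=6 : aa 22 37 aa 22 70
query mem[0x06]=0xaa, mem[0x0f]=0x37, mem[0x0d]=0xaa, mem[0x16]=0x04, mem[0x11]=0x22

MEM[0x06,0x0f,0x0d,0x16,0x11] = aa 37 aa 04 22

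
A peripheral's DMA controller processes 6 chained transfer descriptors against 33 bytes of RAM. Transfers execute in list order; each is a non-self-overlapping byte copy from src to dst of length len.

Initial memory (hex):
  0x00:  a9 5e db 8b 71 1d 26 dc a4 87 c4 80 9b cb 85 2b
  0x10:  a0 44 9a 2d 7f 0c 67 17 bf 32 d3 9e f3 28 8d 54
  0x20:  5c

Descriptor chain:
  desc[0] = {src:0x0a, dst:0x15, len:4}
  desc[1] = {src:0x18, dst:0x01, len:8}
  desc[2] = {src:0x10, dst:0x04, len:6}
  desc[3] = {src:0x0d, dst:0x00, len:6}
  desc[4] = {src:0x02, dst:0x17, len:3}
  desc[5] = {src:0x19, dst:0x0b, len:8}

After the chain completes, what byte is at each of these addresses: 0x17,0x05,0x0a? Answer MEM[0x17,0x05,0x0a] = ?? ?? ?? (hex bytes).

[0] 0x0a->0x15 len=4 : c4 80 9b cb
[1] 0x18->0x01 len=8 : cb 32 d3 9e f3 28 8d 54
[2] 0x10->0x04 len=6 : a0 44 9a 2d 7f c4
[3] 0x0d->0x00 len=6 : cb 85 2b a0 44 9a
[4] 0x02->0x17 len=3 : 2b a0 44
[5] 0x19->0x0b len=8 : 44 d3 9e f3 28 8d 54 5c
query mem[0x17]=0x2b, mem[0x05]=0x9a, mem[0x0a]=0xc4

MEM[0x17,0x05,0x0a] = 2b 9a c4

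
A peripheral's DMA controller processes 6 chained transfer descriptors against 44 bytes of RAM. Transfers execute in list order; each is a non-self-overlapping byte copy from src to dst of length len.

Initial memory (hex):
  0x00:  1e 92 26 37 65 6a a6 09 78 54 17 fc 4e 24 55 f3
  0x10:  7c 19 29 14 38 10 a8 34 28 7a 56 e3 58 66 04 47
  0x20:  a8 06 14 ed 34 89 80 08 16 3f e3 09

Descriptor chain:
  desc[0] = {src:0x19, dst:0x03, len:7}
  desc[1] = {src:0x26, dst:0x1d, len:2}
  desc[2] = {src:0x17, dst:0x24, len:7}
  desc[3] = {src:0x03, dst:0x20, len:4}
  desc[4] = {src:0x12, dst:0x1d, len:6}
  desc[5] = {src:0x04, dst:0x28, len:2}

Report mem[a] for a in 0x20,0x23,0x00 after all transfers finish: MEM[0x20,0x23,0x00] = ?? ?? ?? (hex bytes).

MEM[0x20,0x23,0x00] = 10 58 1e

[0] 0x19->0x03 len=7 : 7a 56 e3 58 66 04 47
[1] 0x26->0x1d len=2 : 80 08
[2] 0x17->0x24 len=7 : 34 28 7a 56 e3 58 80
[3] 0x03->0x20 len=4 : 7a 56 e3 58
[4] 0x12->0x1d len=6 : 29 14 38 10 a8 34
[5] 0x04->0x28 len=2 : 56 e3
query mem[0x20]=0x10, mem[0x23]=0x58, mem[0x00]=0x1e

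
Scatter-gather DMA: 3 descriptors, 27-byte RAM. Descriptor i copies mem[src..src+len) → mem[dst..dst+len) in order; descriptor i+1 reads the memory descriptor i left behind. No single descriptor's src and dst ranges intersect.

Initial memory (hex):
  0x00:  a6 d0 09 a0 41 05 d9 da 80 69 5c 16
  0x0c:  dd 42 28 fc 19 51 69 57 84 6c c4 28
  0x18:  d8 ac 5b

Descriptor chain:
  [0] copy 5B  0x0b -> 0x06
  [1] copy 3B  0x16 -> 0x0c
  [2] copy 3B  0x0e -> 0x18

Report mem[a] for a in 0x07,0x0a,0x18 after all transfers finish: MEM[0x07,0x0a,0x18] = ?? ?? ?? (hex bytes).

D0: mem[0x06..0x0a] <- [16 dd 42 28 fc]
D1: mem[0x0c..0x0e] <- [c4 28 d8]
D2: mem[0x18..0x1a] <- [d8 fc 19]
query mem[0x07]=0xdd, mem[0x0a]=0xfc, mem[0x18]=0xd8

MEM[0x07,0x0a,0x18] = dd fc d8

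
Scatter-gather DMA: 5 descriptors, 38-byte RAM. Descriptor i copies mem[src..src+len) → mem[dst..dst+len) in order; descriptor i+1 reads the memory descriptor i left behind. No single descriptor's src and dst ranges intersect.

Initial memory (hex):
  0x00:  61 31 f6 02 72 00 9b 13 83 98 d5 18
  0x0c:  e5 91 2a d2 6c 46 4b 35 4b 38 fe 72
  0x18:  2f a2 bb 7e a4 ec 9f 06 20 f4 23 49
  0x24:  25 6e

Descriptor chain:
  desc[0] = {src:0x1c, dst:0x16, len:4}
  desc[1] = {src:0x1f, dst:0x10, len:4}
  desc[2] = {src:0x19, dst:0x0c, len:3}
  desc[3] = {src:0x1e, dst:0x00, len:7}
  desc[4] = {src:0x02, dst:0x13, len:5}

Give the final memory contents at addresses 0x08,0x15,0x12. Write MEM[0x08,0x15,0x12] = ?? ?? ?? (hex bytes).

MEM[0x08,0x15,0x12] = 83 23 f4

  after D0: wrote 4B at 0x16 = a4ec9f06
  after D1: wrote 4B at 0x10 = 0620f423
  after D2: wrote 3B at 0x0c = 06bb7e
  after D3: wrote 7B at 0x00 = 9f0620f4234925
  after D4: wrote 5B at 0x13 = 20f4234925
query mem[0x08]=0x83, mem[0x15]=0x23, mem[0x12]=0xf4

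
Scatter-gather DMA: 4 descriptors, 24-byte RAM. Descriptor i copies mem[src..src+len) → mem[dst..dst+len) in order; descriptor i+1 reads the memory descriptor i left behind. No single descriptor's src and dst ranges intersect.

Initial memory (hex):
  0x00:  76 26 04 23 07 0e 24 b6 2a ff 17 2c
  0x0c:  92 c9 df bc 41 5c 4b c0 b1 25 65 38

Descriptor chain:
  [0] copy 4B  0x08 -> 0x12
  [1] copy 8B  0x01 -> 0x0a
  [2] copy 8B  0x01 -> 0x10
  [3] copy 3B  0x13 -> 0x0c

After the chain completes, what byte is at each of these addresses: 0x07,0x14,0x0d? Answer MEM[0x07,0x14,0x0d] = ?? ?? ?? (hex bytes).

D0: mem[0x12..0x15] <- [2a ff 17 2c]
D1: mem[0x0a..0x11] <- [26 04 23 07 0e 24 b6 2a]
D2: mem[0x10..0x17] <- [26 04 23 07 0e 24 b6 2a]
D3: mem[0x0c..0x0e] <- [07 0e 24]
query mem[0x07]=0xb6, mem[0x14]=0x0e, mem[0x0d]=0x0e

MEM[0x07,0x14,0x0d] = b6 0e 0e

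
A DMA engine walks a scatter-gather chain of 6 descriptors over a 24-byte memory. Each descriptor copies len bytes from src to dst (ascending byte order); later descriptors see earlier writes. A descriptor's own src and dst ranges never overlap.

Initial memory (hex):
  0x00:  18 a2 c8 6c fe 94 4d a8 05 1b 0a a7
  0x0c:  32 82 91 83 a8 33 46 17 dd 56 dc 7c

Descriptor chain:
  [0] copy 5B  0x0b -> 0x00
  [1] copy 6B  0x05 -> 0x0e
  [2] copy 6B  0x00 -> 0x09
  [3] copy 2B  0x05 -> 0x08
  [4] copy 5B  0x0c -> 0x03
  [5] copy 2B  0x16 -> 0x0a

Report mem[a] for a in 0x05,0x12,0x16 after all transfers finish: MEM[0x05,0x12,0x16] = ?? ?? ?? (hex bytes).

#0 dst[0x00+5] := {0xa7,0x32,0x82,0x91,0x83}
#1 dst[0x0e+6] := {0x94,0x4d,0xa8,0x05,0x1b,0x0a}
#2 dst[0x09+6] := {0xa7,0x32,0x82,0x91,0x83,0x94}
#3 dst[0x08+2] := {0x94,0x4d}
#4 dst[0x03+5] := {0x91,0x83,0x94,0x4d,0xa8}
#5 dst[0x0a+2] := {0xdc,0x7c}
query mem[0x05]=0x94, mem[0x12]=0x1b, mem[0x16]=0xdc

MEM[0x05,0x12,0x16] = 94 1b dc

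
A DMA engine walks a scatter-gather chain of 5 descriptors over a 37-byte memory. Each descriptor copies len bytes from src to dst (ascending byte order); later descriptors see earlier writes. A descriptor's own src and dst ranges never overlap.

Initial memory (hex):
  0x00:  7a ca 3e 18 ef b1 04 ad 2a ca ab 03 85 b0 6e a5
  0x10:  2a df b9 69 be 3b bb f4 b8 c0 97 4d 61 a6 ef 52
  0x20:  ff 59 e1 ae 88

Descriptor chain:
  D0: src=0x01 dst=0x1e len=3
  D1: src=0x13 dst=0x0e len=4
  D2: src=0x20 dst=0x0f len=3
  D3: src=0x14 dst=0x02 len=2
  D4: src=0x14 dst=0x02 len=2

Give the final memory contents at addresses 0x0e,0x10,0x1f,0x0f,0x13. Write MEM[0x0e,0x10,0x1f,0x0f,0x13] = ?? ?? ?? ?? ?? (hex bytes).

MEM[0x0e,0x10,0x1f,0x0f,0x13] = 69 59 3e 18 69

#0 dst[0x1e+3] := {0xca,0x3e,0x18}
#1 dst[0x0e+4] := {0x69,0xbe,0x3b,0xbb}
#2 dst[0x0f+3] := {0x18,0x59,0xe1}
#3 dst[0x02+2] := {0xbe,0x3b}
#4 dst[0x02+2] := {0xbe,0x3b}
query mem[0x0e]=0x69, mem[0x10]=0x59, mem[0x1f]=0x3e, mem[0x0f]=0x18, mem[0x13]=0x69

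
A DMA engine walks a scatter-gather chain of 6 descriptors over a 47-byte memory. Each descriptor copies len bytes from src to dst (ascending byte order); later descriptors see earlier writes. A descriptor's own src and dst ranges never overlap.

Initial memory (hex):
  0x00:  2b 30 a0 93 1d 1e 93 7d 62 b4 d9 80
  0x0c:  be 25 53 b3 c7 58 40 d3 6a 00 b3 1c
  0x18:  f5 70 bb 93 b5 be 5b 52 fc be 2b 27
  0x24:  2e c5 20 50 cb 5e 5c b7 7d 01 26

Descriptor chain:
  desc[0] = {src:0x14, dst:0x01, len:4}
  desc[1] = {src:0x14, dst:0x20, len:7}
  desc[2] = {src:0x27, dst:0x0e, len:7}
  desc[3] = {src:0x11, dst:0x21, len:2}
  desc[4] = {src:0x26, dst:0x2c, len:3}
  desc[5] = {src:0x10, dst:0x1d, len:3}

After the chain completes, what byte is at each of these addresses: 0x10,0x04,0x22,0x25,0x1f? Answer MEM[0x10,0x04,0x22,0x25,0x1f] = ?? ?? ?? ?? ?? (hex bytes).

MEM[0x10,0x04,0x22,0x25,0x1f] = 5e 1c b7 70 b7

#0 dst[0x01+4] := {0x6a,0x00,0xb3,0x1c}
#1 dst[0x20+7] := {0x6a,0x00,0xb3,0x1c,0xf5,0x70,0xbb}
#2 dst[0x0e+7] := {0x50,0xcb,0x5e,0x5c,0xb7,0x7d,0x01}
#3 dst[0x21+2] := {0x5c,0xb7}
#4 dst[0x2c+3] := {0xbb,0x50,0xcb}
#5 dst[0x1d+3] := {0x5e,0x5c,0xb7}
query mem[0x10]=0x5e, mem[0x04]=0x1c, mem[0x22]=0xb7, mem[0x25]=0x70, mem[0x1f]=0xb7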